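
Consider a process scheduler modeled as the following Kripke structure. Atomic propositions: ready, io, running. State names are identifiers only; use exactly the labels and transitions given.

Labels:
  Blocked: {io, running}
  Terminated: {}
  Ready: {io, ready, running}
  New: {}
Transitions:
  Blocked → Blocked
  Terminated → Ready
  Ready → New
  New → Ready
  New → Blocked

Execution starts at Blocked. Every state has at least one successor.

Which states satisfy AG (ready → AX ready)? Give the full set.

States satisfying ready → AX ready: {Blocked, Terminated, New}.
States satisfying AG (ready → AX ready): {Blocked}.

{Blocked}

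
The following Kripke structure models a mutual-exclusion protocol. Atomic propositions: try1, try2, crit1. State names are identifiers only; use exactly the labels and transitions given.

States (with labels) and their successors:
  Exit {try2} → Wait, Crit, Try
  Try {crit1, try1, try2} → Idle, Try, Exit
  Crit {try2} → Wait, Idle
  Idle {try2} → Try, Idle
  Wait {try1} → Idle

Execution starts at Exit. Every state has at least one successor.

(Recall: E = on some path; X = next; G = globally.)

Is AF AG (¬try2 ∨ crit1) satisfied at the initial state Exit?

States satisfying AG (¬try2 ∨ crit1): ∅.
States satisfying AF AG (¬try2 ∨ crit1): ∅.
There is a path from Exit along which AG (¬try2 ∨ crit1) never holds.
Exit ∉ Sat(AF AG (¬try2 ∨ crit1)).

Violated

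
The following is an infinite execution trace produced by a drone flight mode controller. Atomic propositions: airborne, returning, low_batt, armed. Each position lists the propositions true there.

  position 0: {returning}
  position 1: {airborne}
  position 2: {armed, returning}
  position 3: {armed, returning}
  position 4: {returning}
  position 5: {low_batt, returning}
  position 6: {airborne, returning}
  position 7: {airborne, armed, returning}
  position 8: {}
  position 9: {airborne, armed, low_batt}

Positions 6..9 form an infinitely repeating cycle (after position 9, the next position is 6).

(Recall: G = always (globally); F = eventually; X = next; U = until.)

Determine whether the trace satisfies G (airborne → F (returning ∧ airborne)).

Yes

airborne → F (returning ∧ airborne) holds at every position 0..9, and those are all positions ever visited, so G (airborne → F (returning ∧ airborne)) holds.
Positions where airborne holds: 1, 6, 7, 9.
Check F (returning ∧ airborne) at each: 1→ok, 6→ok, 7→ok, 9→ok.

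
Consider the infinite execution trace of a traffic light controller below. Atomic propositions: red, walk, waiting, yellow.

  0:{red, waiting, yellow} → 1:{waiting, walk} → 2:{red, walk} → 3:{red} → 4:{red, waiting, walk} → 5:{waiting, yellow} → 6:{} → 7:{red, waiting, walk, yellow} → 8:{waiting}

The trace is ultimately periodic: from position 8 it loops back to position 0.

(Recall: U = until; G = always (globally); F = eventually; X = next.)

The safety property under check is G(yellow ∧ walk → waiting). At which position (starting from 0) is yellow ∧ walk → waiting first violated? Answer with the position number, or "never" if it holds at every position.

yellow ∧ walk → waiting holds at every position 0..8, and those are all the positions the trace ever visits, so the invariant G(yellow ∧ walk → waiting) is never violated.

never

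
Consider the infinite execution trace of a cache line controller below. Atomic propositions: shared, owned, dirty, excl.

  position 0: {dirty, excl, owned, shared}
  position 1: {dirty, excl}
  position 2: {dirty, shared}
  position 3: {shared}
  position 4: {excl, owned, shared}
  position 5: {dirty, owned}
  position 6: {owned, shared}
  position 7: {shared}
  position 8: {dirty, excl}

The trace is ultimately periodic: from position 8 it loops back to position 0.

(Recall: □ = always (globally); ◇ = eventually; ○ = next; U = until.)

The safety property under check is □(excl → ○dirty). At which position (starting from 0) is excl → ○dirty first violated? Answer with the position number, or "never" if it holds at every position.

never

excl → ○dirty holds at every position 0..8, and those are all the positions the trace ever visits, so the invariant □(excl → ○dirty) is never violated.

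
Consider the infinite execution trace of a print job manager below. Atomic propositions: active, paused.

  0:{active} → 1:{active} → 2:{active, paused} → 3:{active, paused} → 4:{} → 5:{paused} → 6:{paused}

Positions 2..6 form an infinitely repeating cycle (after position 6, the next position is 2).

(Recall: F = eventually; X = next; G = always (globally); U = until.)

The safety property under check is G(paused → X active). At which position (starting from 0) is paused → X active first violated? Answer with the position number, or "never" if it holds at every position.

3

Check paused → X active at each position in order: 0 ✓, 1 ✓, 2 ✓.
At position 3 the labels are {active, paused} and the next position 4 has {}, so paused → X active is false there. This is the first violation.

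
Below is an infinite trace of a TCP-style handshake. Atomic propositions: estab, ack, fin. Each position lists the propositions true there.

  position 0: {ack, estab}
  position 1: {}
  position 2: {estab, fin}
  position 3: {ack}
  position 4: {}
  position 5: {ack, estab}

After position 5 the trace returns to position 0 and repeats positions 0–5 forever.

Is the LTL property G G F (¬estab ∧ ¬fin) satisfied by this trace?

G F (¬estab ∧ ¬fin) holds at every position 0..5, and those are all positions ever visited, so G G F (¬estab ∧ ¬fin) holds.

Holds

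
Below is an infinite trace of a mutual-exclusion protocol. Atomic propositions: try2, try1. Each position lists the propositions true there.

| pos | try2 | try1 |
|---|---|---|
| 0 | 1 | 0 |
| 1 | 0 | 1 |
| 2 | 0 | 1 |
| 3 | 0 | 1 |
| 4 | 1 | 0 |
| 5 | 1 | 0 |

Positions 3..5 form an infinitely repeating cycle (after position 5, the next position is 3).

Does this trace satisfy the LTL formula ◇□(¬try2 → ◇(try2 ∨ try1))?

Holds

□(¬try2 → ◇(try2 ∨ try1)) holds at position 0, which is reachable from 0, so ◇□(¬try2 → ◇(try2 ∨ try1)) holds.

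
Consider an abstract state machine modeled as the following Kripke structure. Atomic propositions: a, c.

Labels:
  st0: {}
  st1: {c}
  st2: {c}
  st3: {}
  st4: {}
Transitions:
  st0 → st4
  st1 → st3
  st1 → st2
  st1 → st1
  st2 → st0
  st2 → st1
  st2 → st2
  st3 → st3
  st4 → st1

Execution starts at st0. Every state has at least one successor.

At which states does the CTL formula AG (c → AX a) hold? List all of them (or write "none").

States satisfying c → AX a: {st0, st3, st4}.
States satisfying AG (c → AX a): {st3}.

{st3}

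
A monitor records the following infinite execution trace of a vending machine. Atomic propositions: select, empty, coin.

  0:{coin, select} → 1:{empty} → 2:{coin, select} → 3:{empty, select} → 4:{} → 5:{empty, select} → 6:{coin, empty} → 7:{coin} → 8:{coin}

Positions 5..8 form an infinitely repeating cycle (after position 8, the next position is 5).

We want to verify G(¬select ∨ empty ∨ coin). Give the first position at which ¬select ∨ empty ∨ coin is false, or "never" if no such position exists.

never

¬select ∨ empty ∨ coin holds at every position 0..8, and those are all the positions the trace ever visits, so the invariant G(¬select ∨ empty ∨ coin) is never violated.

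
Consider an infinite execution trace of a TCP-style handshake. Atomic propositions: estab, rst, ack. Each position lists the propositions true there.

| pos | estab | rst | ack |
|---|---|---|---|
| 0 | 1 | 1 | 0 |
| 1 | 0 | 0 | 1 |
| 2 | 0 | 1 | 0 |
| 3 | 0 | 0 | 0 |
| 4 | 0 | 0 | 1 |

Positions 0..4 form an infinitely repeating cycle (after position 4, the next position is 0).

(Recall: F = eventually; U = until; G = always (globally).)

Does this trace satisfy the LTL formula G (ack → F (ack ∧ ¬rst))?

ack → F (ack ∧ ¬rst) holds at every position 0..4, and those are all positions ever visited, so G (ack → F (ack ∧ ¬rst)) holds.
Positions where ack holds: 1, 4.
Check F (ack ∧ ¬rst) at each: 1→ok, 4→ok.

Holds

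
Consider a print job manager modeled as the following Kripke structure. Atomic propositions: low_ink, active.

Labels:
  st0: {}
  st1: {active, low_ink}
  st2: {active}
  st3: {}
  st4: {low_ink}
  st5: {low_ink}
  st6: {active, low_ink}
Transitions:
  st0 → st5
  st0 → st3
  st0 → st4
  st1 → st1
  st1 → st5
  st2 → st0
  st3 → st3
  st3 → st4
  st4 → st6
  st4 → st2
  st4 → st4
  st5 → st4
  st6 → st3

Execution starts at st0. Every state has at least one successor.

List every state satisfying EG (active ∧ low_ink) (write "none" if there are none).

{st1}

States satisfying active ∧ low_ink: {st1, st6}.
States satisfying EG (active ∧ low_ink): {st1}.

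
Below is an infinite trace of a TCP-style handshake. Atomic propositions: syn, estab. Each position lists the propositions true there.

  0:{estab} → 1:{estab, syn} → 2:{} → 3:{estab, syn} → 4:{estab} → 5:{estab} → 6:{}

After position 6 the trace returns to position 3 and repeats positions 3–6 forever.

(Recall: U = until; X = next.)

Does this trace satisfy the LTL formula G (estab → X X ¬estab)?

Violated

estab → X X ¬estab must hold at every position from 0 onward. It fails at position 1, so G (estab → X X ¬estab) is false.
Positions where estab holds: 0, 1, 3, 4, 5.
Check X X ¬estab at each: 0→ok, 1→fails, 3→fails, 4→ok, 5→fails.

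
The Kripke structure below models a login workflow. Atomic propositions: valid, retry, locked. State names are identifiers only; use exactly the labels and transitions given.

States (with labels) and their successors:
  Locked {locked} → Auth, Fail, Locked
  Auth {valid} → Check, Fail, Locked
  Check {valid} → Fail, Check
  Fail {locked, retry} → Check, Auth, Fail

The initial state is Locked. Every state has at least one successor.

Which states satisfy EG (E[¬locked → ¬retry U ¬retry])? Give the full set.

{Locked, Auth, Check, Fail}

States satisfying E[¬locked → ¬retry U ¬retry]: {Locked, Auth, Check, Fail}.
States satisfying EG (E[¬locked → ¬retry U ¬retry]): {Locked, Auth, Check, Fail}.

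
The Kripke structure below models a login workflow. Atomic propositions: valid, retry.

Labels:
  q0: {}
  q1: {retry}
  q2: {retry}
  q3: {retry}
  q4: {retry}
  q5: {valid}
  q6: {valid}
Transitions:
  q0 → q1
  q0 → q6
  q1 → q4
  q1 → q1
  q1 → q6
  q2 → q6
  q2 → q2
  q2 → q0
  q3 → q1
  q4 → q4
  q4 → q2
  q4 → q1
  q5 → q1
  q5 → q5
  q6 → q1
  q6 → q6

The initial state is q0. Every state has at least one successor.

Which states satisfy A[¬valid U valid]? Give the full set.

{q5, q6}

States satisfying ¬valid: {q0, q1, q2, q3, q4}.
States satisfying valid: {q5, q6}.
States satisfying A[¬valid U valid]: {q5, q6}.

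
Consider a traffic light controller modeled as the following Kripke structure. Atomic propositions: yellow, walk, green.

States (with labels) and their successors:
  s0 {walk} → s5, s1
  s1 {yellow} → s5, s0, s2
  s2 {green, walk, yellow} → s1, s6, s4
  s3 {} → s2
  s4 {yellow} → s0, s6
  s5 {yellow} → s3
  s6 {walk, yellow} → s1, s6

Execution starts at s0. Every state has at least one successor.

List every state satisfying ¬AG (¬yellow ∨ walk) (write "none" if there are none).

{s0, s1, s2, s3, s4, s5, s6}

States satisfying ¬yellow ∨ walk: {s0, s2, s3, s6}.
States satisfying AG (¬yellow ∨ walk): ∅.
States satisfying ¬AG (¬yellow ∨ walk): {s0, s1, s2, s3, s4, s5, s6}.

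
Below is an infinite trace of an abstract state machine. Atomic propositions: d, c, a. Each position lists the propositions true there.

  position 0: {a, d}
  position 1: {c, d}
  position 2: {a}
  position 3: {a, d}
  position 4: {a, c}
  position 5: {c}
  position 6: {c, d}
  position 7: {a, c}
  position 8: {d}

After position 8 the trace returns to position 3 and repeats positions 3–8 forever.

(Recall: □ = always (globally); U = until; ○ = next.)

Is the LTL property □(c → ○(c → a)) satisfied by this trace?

c → ○(c → a) must hold at every position from 0 onward. It fails at position 4, so □(c → ○(c → a)) is false.
Positions where c holds: 1, 4, 5, 6, 7.
Check ○(c → a) at each: 1→ok, 4→fails, 5→fails, 6→ok, 7→ok.

Violated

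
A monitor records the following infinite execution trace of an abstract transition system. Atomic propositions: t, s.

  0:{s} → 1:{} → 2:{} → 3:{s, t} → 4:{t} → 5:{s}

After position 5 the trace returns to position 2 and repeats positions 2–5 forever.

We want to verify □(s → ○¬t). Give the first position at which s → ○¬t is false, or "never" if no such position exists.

Check s → ○¬t at each position in order: 0 ✓, 1 ✓, 2 ✓.
At position 3 the labels are {s, t} and the next position 4 has {t}, so s → ○¬t is false there. This is the first violation.

3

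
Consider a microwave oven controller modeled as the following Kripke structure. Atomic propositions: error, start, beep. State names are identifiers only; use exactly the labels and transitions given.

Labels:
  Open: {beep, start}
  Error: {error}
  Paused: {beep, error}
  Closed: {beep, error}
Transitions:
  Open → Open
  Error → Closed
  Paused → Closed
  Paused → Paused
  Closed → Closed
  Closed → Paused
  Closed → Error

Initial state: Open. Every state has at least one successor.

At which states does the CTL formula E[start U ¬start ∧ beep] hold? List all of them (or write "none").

{Paused, Closed}

States satisfying start: {Open}.
States satisfying ¬start ∧ beep: {Paused, Closed}.
States satisfying E[start U ¬start ∧ beep]: {Paused, Closed}.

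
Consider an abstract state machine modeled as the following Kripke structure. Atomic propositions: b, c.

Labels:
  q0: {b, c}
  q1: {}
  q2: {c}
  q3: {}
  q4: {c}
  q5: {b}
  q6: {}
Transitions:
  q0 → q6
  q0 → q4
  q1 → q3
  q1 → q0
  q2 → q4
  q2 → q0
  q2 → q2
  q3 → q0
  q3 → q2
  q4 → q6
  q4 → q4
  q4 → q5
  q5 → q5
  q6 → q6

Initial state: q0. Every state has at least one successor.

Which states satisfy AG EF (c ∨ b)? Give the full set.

{q5}

States satisfying EF (c ∨ b): {q0, q1, q2, q3, q4, q5}.
States satisfying AG EF (c ∨ b): {q5}.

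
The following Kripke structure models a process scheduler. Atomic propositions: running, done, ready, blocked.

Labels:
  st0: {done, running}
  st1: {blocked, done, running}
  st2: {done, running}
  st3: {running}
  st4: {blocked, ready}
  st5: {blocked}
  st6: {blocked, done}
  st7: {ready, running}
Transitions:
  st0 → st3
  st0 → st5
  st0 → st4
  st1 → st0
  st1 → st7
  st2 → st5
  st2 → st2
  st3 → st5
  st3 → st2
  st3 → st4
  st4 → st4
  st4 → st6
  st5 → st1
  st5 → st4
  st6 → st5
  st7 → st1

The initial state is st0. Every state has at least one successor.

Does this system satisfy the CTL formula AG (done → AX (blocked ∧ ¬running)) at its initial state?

No

States satisfying done → AX (blocked ∧ ¬running): {st3, st4, st5, st6, st7}.
States satisfying AG (done → AX (blocked ∧ ¬running)): ∅.
st0 is reachable from st0 and violates done → AX (blocked ∧ ¬running), so AG fails at st0.
st0 ∉ Sat(AG (done → AX (blocked ∧ ¬running))).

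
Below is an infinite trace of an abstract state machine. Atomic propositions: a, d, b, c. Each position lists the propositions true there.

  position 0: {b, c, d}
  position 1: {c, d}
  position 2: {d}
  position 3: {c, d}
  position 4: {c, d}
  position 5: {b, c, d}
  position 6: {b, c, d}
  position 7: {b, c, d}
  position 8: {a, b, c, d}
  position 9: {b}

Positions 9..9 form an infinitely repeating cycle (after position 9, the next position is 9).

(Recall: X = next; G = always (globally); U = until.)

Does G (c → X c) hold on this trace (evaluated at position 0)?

No

c → X c must hold at every position from 0 onward. It fails at position 1, so G (c → X c) is false.
Positions where c holds: 0, 1, 3, 4, 5, 6, 7, 8.
Check X c at each: 0→ok, 1→fails, 3→ok, 4→ok, 5→ok, 6→ok, 7→ok, 8→fails.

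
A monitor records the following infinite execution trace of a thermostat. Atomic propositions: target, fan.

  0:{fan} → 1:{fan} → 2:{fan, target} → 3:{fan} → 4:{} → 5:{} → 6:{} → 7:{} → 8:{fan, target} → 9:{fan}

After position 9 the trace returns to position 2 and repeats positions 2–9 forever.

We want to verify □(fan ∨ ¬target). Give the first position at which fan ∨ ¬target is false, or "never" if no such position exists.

fan ∨ ¬target holds at every position 0..9, and those are all the positions the trace ever visits, so the invariant □(fan ∨ ¬target) is never violated.

never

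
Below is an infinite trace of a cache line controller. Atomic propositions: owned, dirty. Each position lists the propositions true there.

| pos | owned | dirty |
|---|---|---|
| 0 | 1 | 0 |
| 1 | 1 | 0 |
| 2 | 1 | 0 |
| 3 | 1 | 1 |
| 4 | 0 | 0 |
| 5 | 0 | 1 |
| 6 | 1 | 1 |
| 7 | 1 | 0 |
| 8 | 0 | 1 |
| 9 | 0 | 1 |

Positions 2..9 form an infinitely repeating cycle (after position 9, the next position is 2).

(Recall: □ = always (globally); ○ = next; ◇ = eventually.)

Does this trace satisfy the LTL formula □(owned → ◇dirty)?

Satisfied

owned → ◇dirty holds at every position 0..9, and those are all positions ever visited, so □(owned → ◇dirty) holds.
Positions where owned holds: 0, 1, 2, 3, 6, 7.
Check ◇dirty at each: 0→ok, 1→ok, 2→ok, 3→ok, 6→ok, 7→ok.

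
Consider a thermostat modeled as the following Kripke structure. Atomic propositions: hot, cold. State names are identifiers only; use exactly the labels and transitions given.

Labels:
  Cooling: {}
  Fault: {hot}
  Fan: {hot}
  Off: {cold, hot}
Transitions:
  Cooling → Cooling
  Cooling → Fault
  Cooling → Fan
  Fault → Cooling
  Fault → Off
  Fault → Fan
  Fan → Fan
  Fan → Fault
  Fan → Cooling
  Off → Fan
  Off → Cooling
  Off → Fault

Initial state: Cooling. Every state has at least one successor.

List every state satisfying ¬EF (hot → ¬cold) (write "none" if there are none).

States satisfying hot → ¬cold: {Cooling, Fault, Fan}.
States satisfying EF (hot → ¬cold): {Cooling, Fault, Fan, Off}.
States satisfying ¬EF (hot → ¬cold): ∅.

none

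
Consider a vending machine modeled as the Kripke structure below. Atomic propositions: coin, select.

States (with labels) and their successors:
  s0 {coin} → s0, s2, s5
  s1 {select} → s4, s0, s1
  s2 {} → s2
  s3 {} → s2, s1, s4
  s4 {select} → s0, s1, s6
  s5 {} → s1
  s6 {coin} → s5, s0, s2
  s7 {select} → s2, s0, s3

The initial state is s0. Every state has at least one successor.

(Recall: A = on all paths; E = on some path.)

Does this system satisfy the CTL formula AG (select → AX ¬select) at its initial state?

Does not hold

States satisfying select → AX ¬select: {s0, s2, s3, s5, s6, s7}.
States satisfying AG (select → AX ¬select): {s2}.
s1 is reachable from s0 and violates select → AX ¬select, so AG fails at s0.
s0 ∉ Sat(AG (select → AX ¬select)).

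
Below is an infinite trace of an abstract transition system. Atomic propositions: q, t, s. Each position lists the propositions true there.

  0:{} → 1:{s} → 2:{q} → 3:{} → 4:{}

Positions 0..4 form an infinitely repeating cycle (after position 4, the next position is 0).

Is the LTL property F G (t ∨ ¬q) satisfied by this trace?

Violated

G (t ∨ ¬q) is false at every position 0..4, so it never becomes true and F G (t ∨ ¬q) fails.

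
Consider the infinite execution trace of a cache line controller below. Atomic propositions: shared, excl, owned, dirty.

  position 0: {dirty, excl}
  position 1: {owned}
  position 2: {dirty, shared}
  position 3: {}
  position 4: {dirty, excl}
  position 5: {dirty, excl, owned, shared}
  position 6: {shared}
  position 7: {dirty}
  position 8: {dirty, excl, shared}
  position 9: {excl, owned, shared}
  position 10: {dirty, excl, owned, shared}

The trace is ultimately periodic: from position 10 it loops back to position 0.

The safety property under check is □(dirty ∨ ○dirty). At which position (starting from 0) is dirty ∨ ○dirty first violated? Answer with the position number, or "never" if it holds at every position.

never

dirty ∨ ○dirty holds at every position 0..10, and those are all the positions the trace ever visits, so the invariant □(dirty ∨ ○dirty) is never violated.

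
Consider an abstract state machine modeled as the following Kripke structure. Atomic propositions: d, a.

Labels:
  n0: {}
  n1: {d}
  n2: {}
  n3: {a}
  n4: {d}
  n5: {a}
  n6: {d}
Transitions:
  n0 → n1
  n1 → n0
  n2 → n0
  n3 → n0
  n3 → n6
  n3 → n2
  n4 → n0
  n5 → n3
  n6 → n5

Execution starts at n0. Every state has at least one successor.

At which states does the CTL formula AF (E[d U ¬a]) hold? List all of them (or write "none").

States satisfying E[d U ¬a]: {n0, n1, n2, n4, n6}.
States satisfying AF (E[d U ¬a]): {n0, n1, n2, n3, n4, n5, n6}.

{n0, n1, n2, n3, n4, n5, n6}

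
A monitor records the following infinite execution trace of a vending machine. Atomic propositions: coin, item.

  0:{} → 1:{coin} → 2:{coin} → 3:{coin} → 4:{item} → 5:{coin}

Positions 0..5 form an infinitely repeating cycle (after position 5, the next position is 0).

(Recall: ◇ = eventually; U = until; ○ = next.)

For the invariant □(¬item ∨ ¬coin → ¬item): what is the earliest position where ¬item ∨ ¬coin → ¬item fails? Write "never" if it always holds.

Check ¬item ∨ ¬coin → ¬item at each position in order: 0 ✓, 1 ✓, 2 ✓, 3 ✓.
At position 4 the labels are {item}, so ¬item ∨ ¬coin → ¬item is false there. This is the first violation.

4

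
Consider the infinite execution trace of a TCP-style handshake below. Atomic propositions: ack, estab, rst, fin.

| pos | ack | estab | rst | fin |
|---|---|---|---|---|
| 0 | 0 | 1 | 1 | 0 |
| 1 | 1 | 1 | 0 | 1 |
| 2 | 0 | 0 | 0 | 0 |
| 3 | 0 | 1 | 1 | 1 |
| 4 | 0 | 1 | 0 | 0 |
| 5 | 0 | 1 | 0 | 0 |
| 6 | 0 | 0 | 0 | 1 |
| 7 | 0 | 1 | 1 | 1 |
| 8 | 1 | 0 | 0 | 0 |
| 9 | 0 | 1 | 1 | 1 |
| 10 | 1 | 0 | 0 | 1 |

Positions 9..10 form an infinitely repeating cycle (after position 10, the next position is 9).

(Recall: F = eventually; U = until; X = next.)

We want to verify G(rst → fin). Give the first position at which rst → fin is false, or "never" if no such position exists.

At position 0 the labels are {estab, rst}, so rst → fin is false there. This is the first violation.

0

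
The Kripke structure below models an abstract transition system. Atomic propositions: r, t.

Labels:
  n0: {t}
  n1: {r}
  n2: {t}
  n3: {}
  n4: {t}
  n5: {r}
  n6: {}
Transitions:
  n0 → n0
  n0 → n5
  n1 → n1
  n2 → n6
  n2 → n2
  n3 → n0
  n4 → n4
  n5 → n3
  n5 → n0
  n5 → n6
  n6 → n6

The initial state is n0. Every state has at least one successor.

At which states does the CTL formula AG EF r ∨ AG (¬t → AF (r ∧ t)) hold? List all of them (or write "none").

States satisfying EF r: {n0, n1, n3, n5}.
States satisfying AG EF r: {n1}.
States satisfying ¬t → AF (r ∧ t): {n0, n2, n4}.
States satisfying AG (¬t → AF (r ∧ t)): {n4}.
States satisfying AG EF r ∨ AG (¬t → AF (r ∧ t)): {n1, n4}.

{n1, n4}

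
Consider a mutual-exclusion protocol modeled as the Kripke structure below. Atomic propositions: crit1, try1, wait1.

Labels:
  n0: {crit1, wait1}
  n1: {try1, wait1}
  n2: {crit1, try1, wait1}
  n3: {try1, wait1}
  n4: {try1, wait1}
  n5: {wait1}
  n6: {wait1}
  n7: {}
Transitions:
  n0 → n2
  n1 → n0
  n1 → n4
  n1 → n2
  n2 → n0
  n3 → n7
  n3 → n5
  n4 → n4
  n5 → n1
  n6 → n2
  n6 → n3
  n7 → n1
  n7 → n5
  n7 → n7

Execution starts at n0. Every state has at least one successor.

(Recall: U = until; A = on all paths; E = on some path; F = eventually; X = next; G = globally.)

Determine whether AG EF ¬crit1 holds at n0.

No

States satisfying EF ¬crit1: {n1, n3, n4, n5, n6, n7}.
States satisfying AG EF ¬crit1: {n4}.
n0 is reachable from n0 and violates EF ¬crit1, so AG fails at n0.
n0 ∉ Sat(AG EF ¬crit1).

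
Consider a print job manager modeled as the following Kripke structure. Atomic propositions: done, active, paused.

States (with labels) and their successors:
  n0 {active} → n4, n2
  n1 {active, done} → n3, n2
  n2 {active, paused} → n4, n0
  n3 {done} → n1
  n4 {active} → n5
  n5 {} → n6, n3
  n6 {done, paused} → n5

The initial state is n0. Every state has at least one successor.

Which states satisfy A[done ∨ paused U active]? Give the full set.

States satisfying done ∨ paused: {n1, n2, n3, n6}.
States satisfying active: {n0, n1, n2, n4}.
States satisfying A[done ∨ paused U active]: {n0, n1, n2, n3, n4}.

{n0, n1, n2, n3, n4}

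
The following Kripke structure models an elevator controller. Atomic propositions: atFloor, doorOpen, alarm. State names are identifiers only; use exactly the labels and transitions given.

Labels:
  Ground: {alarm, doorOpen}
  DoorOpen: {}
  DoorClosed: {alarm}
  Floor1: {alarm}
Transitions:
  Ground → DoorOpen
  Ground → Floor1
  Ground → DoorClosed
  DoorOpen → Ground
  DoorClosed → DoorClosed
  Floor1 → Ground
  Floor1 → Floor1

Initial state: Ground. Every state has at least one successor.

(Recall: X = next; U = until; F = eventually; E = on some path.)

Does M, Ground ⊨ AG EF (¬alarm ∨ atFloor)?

Violated

States satisfying EF (¬alarm ∨ atFloor): {Ground, DoorOpen, Floor1}.
States satisfying AG EF (¬alarm ∨ atFloor): ∅.
DoorClosed is reachable from Ground and violates EF (¬alarm ∨ atFloor), so AG fails at Ground.
Ground ∉ Sat(AG EF (¬alarm ∨ atFloor)).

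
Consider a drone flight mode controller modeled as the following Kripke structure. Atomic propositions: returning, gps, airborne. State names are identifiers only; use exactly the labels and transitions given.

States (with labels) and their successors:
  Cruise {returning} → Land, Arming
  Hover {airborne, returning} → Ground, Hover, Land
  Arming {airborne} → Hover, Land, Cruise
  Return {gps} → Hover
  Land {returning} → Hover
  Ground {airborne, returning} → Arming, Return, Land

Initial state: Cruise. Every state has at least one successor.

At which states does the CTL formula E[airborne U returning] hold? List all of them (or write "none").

{Cruise, Hover, Arming, Land, Ground}

States satisfying airborne: {Hover, Arming, Ground}.
States satisfying returning: {Cruise, Hover, Land, Ground}.
States satisfying E[airborne U returning]: {Cruise, Hover, Arming, Land, Ground}.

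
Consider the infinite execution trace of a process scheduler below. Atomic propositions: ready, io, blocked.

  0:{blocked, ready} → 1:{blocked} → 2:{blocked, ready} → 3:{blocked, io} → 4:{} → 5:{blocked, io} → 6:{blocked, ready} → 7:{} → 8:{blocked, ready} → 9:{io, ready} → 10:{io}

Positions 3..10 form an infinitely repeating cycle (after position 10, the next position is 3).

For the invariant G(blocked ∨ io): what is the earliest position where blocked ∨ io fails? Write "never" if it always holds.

Check blocked ∨ io at each position in order: 0 ✓, 1 ✓, 2 ✓, 3 ✓.
At position 4 the labels are {}, so blocked ∨ io is false there. This is the first violation.

4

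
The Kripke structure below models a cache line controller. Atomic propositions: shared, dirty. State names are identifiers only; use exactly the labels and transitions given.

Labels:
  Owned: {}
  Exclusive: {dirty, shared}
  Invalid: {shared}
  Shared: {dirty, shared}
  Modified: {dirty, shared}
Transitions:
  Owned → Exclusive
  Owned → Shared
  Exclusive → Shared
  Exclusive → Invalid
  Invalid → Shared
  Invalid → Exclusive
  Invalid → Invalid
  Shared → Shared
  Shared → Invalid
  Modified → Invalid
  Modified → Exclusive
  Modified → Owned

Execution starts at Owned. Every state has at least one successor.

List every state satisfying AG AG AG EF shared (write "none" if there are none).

{Owned, Exclusive, Invalid, Shared, Modified}

States satisfying AG AG EF shared: {Owned, Exclusive, Invalid, Shared, Modified}.
States satisfying AG AG AG EF shared: {Owned, Exclusive, Invalid, Shared, Modified}.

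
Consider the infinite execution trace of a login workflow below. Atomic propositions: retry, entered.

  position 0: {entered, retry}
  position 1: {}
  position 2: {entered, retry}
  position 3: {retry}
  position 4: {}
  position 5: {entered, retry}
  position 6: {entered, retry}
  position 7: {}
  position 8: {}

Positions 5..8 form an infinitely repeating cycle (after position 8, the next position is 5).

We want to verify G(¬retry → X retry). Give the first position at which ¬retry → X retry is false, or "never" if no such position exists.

Check ¬retry → X retry at each position in order: 0 ✓, 1 ✓, 2 ✓, 3 ✓, 4 ✓, 5 ✓, 6 ✓.
At position 7 the labels are {} and the next position 8 has {}, so ¬retry → X retry is false there. This is the first violation.

7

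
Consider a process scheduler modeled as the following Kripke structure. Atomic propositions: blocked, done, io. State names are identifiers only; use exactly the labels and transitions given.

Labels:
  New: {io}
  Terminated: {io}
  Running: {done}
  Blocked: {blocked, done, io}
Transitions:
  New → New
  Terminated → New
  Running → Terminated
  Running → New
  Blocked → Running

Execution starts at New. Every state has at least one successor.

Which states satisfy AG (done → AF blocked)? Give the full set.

{New, Terminated}

States satisfying done → AF blocked: {New, Terminated, Blocked}.
States satisfying AG (done → AF blocked): {New, Terminated}.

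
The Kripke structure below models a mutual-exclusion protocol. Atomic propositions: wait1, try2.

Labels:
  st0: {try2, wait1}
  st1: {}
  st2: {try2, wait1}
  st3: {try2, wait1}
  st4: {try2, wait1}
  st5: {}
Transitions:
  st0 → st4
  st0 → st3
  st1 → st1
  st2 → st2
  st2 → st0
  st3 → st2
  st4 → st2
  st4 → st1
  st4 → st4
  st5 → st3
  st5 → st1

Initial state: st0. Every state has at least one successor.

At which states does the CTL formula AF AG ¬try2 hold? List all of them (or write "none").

{st1}

States satisfying AG ¬try2: {st1}.
States satisfying AF AG ¬try2: {st1}.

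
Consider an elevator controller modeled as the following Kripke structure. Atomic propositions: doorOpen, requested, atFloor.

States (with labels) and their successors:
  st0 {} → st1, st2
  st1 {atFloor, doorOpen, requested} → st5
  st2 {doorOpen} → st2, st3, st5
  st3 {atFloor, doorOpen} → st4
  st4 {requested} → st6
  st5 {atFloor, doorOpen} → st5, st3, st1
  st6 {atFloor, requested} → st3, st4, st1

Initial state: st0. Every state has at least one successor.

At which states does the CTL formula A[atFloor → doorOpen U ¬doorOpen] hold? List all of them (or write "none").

States satisfying atFloor → doorOpen: {st0, st1, st2, st3, st4, st5}.
States satisfying ¬doorOpen: {st0, st4, st6}.
States satisfying A[atFloor → doorOpen U ¬doorOpen]: {st0, st3, st4, st6}.

{st0, st3, st4, st6}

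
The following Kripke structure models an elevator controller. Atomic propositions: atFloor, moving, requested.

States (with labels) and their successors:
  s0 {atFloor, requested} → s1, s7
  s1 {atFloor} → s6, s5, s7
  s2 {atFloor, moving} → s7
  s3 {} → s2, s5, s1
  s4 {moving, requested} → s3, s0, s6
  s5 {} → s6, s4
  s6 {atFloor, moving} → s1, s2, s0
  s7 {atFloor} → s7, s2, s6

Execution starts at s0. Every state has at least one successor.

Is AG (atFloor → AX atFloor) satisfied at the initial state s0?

States satisfying atFloor → AX atFloor: {s0, s2, s3, s4, s5, s6, s7}.
States satisfying AG (atFloor → AX atFloor): ∅.
s1 is reachable from s0 and violates atFloor → AX atFloor, so AG fails at s0.
s0 ∉ Sat(AG (atFloor → AX atFloor)).

Violated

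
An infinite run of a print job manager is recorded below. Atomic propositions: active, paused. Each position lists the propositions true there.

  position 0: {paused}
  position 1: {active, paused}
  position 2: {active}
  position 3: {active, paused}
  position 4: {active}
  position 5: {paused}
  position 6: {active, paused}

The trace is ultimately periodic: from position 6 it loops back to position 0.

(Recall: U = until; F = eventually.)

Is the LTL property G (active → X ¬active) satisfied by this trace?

active → X ¬active must hold at every position from 0 onward. It fails at position 1, so G (active → X ¬active) is false.
Positions where active holds: 1, 2, 3, 4, 6.
Check X ¬active at each: 1→fails, 2→fails, 3→fails, 4→ok, 6→ok.

Violated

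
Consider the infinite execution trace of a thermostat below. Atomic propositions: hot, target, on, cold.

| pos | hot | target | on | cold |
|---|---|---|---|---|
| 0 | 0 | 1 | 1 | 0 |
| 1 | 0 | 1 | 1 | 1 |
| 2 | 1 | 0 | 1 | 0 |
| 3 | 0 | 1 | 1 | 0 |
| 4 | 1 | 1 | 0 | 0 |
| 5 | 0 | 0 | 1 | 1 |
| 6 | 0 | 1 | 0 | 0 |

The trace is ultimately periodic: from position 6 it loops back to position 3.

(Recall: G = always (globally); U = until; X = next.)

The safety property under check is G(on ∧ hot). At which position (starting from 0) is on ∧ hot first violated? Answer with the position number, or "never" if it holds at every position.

0

At position 0 the labels are {on, target}, so on ∧ hot is false there. This is the first violation.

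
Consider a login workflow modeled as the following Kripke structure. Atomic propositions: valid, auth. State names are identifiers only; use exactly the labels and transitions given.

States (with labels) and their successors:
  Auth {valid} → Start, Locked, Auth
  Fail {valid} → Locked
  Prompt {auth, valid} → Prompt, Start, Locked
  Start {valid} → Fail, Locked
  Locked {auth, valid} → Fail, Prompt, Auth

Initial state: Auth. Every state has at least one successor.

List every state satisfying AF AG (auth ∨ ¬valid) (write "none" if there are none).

States satisfying AG (auth ∨ ¬valid): ∅.
States satisfying AF AG (auth ∨ ¬valid): ∅.

none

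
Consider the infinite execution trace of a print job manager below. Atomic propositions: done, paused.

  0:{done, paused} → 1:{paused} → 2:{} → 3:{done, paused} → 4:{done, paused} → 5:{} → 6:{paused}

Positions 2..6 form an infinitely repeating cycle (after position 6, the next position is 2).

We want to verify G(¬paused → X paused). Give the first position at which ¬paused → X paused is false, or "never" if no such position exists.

¬paused → X paused holds at every position 0..6, and those are all the positions the trace ever visits, so the invariant G(¬paused → X paused) is never violated.

never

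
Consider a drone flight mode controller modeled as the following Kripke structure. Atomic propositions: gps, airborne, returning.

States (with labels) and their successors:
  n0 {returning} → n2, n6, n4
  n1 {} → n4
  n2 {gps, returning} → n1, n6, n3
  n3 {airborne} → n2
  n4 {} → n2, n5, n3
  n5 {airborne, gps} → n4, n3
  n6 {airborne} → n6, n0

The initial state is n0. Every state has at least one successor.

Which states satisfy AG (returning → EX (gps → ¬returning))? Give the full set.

{n0, n1, n2, n3, n4, n5, n6}

States satisfying returning → EX (gps → ¬returning): {n0, n1, n2, n3, n4, n5, n6}.
States satisfying AG (returning → EX (gps → ¬returning)): {n0, n1, n2, n3, n4, n5, n6}.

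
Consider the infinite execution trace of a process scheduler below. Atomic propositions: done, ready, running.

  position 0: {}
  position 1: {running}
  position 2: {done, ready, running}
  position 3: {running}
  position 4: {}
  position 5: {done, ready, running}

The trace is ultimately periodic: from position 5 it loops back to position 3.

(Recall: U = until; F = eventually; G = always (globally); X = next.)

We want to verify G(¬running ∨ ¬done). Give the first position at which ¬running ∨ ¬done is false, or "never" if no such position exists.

Check ¬running ∨ ¬done at each position in order: 0 ✓, 1 ✓.
At position 2 the labels are {done, ready, running}, so ¬running ∨ ¬done is false there. This is the first violation.

2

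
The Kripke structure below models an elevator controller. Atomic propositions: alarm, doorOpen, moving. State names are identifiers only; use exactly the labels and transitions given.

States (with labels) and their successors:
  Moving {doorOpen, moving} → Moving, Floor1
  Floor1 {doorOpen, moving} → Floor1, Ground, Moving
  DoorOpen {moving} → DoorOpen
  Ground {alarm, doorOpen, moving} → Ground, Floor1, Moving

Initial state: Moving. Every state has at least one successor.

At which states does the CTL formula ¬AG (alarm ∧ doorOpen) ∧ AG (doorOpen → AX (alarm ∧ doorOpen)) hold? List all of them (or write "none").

States satisfying alarm ∧ doorOpen: {Ground}.
States satisfying AG (alarm ∧ doorOpen): ∅.
States satisfying ¬AG (alarm ∧ doorOpen): {Moving, Floor1, DoorOpen, Ground}.
States satisfying doorOpen → AX (alarm ∧ doorOpen): {DoorOpen}.
States satisfying AG (doorOpen → AX (alarm ∧ doorOpen)): {DoorOpen}.
States satisfying ¬AG (alarm ∧ doorOpen) ∧ AG (doorOpen → AX (alarm ∧ doorOpen)): {DoorOpen}.

{DoorOpen}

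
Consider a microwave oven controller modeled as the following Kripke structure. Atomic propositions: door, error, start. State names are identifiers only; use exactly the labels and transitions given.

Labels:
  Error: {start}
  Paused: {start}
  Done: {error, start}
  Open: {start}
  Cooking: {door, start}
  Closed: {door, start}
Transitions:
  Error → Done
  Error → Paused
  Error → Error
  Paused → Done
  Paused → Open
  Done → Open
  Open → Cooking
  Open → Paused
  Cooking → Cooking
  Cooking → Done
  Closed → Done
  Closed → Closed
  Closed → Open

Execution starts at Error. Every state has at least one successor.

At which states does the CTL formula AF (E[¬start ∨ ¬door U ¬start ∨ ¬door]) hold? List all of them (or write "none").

{Error, Paused, Done, Open}

States satisfying E[¬start ∨ ¬door U ¬start ∨ ¬door]: {Error, Paused, Done, Open}.
States satisfying AF (E[¬start ∨ ¬door U ¬start ∨ ¬door]): {Error, Paused, Done, Open}.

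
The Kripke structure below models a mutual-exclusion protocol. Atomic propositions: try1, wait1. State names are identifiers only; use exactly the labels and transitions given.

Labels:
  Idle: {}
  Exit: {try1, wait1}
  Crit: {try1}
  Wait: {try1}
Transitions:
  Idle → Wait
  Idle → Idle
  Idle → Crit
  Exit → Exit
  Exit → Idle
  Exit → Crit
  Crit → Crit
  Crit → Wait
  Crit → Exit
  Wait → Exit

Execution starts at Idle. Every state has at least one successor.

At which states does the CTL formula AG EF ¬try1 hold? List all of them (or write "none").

States satisfying EF ¬try1: {Idle, Exit, Crit, Wait}.
States satisfying AG EF ¬try1: {Idle, Exit, Crit, Wait}.

{Idle, Exit, Crit, Wait}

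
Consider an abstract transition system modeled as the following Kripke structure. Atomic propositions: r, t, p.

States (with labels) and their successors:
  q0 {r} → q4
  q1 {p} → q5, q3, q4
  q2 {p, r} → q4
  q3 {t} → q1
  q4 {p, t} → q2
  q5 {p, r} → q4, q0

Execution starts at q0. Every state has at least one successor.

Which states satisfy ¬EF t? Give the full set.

none

States satisfying t: {q3, q4}.
States satisfying EF t: {q0, q1, q2, q3, q4, q5}.
States satisfying ¬EF t: ∅.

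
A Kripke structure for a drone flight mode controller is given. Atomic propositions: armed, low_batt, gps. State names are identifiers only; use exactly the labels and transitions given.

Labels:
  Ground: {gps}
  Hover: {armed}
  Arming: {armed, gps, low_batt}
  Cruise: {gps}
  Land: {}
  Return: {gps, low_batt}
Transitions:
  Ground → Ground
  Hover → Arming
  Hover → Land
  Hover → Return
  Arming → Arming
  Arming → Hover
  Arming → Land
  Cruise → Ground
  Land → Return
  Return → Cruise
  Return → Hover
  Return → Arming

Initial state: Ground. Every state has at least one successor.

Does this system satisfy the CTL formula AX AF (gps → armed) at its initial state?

States satisfying AF (gps → armed): {Hover, Arming, Land}.
States satisfying AX AF (gps → armed): {Arming}.
Ground ∉ Sat(AX AF (gps → armed)).

No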